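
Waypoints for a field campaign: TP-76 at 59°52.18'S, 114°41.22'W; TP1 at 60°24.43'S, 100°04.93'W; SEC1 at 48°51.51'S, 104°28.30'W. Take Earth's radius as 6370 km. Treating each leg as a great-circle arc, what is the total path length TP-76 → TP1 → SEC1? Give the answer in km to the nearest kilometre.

2123 km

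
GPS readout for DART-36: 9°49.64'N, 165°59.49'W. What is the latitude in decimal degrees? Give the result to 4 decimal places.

9° + 49.64′/60 = 9 + 0.82733 = 9.8273°

9.8273°N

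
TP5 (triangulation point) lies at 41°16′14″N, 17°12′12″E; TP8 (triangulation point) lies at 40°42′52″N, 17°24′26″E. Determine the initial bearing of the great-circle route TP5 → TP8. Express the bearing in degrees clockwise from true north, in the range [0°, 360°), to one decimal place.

164.5°

TP5: φ = +41.27056°, λ = +17.20333°
TP8: φ = +40.71444°, λ = +17.40722°
Δλ = 0.2039°
y = sin Δλ · cos φ₂ = 0.002697
x = cos φ₁ sin φ₂ − sin φ₁ cos φ₂ cos Δλ = -0.009703
θ = atan2(y, x) = 164.4645° → 164.4645° (mod 360°)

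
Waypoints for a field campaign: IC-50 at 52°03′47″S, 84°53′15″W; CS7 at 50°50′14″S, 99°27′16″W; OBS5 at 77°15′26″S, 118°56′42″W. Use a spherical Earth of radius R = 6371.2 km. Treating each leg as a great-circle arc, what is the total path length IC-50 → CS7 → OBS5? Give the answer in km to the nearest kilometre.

4067 km

IC-50: φ = -52.06306°, λ = -84.88750°
CS7: φ = -50.83722°, λ = -99.45444°
OBS5: φ = -77.25722°, λ = -118.94500°
IC-50→CS7: c = 0.159604 rad, d = 1016.87 km
CS7→OBS5: c = 0.478744 rad, d = 3050.17 km
Total = 1016.87 + 3050.17 = 4067.04 km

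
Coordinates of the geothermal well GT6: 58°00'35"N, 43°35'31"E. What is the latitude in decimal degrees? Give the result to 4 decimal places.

58.0097°N

58° + 0′/60 + 35″/3600 = 58 + 0.00000 + 0.00972 = 58.0097°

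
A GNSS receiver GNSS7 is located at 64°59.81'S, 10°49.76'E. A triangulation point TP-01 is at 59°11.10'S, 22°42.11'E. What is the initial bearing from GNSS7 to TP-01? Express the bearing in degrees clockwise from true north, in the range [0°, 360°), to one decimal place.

49.1°

GNSS7: φ = -64.99683°, λ = +10.82933°
TP-01: φ = -59.18500°, λ = +22.70183°
Δλ = 11.8725°
y = sin Δλ · cos φ₂ = 0.105391
x = cos φ₁ sin φ₂ − sin φ₁ cos φ₂ cos Δλ = 0.091330
θ = atan2(y, x) = 49.0883° → 49.0883° (mod 360°)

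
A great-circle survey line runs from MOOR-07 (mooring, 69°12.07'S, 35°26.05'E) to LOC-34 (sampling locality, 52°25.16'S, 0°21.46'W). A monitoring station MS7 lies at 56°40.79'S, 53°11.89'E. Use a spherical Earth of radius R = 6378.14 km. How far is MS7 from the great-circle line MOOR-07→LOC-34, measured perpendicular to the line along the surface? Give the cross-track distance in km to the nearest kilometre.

1594 km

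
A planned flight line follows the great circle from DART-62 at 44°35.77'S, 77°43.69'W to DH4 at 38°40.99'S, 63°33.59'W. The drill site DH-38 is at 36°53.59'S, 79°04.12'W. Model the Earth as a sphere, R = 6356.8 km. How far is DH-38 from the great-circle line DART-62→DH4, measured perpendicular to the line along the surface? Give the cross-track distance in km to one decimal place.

826.9 km

DART-62: φ = -44.59617°, λ = -77.72817°
DH4: φ = -38.68317°, λ = -63.55983°
DH-38: φ = -36.89317°, λ = -79.06867°
δ₁₃ = central angle DART-62→DH-38 = 0.135601 rad  (haversine)
θ₁₃ = bearing DART-62→DH-38 = 352.045°,  θ₁₂ = bearing DART-62→DH4 = 65.682°
dₓₜ = R·arcsin(sin δ₁₃ · sin(θ₁₃ − θ₁₂)) = 6356.8·arcsin(0.13519·sin(286.363°)) = -826.868 km
|dₓₜ| = 826.868 km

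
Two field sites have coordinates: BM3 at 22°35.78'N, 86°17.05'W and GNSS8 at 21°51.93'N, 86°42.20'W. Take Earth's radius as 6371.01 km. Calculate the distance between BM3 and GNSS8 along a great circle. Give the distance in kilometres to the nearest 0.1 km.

BM3: φ = +22.59633°, λ = -86.28417°
GNSS8: φ = +21.86550°, λ = -86.70333°
Δφ = -0.7308°,  Δλ = -0.4192°
a = sin²(Δφ/2) + cos φ₁ cos φ₂ sin²(Δλ/2) = 0.000052
c = 2·arcsin(√a) = 0.014442 rad = 0.8274°
d = R·c = 6371.01 × 0.014442 = 92.0 km

92.0 km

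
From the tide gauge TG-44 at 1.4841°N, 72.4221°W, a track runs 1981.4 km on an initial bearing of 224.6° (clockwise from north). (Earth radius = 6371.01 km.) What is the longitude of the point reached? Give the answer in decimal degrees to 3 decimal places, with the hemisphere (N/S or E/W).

85.072°W

δ = d/R = 1981.4/6371.01 = 0.311002 rad
φ₂ = arcsin(sin φ₁ cos δ + cos φ₁ sin δ cos θ)
   = arcsin(0.02590·0.95203 + 0.99966·0.30601·-0.71203) = -11.13721°
λ₂ = λ₁ + atan2(sin θ sin δ cos φ₁, cos δ − sin φ₁ sin φ₂) = -85.07195°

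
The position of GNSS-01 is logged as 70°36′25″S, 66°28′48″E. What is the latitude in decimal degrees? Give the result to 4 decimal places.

70.6069°S

70° + 36′/60 + 25″/3600 = 70 + 0.60000 + 0.00694 = 70.6069°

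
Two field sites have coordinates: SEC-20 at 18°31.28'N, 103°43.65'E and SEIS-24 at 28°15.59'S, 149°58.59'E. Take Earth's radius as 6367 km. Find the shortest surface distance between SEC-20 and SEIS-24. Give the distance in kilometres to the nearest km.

7191 km

SEC-20: φ = +18.52133°, λ = +103.72750°
SEIS-24: φ = -28.25983°, λ = +149.97650°
Δφ = -46.7812°,  Δλ = 46.2490°
a = sin²(Δφ/2) + cos φ₁ cos φ₂ sin²(Δλ/2) = 0.286424
c = 2·arcsin(√a) = 1.129455 rad = 64.7130°
d = R·c = 6367 × 1.129455 = 7191.2 km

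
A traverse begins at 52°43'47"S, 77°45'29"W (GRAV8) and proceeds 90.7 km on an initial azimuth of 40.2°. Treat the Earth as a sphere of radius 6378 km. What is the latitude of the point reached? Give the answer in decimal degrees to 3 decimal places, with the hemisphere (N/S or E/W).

52.104°S

GRAV8: φ = -52.72972°, λ = -77.75806°
δ = d/R = 90.7/6378 = 0.014221 rad
φ₂ = arcsin(sin φ₁ cos δ + cos φ₁ sin δ cos θ)
   = arcsin(-0.79579·0.99990 + 0.60558·0.01422·0.76380) = -52.10427°
λ₂ = λ₁ + atan2(sin θ sin δ cos φ₁, cos δ − sin φ₁ sin φ₂) = -76.90183°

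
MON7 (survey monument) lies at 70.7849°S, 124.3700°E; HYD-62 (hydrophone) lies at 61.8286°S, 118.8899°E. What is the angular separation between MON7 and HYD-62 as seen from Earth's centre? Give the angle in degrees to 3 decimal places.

9.214°

Δφ = 8.9563°,  Δλ = -5.4801°
a = sin²(Δφ/2) + cos φ₁ cos φ₂ sin²(Δλ/2) = 0.006451
c = 2·arcsin(√a) = 0.160814 rad = 9.2140°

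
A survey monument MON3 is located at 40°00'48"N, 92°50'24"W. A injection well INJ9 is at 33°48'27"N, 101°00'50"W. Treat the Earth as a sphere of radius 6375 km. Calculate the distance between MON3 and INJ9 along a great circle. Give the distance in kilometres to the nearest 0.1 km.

MON3: φ = +40.01333°, λ = -92.84000°
INJ9: φ = +33.80750°, λ = -101.01389°
Δφ = -6.2058°,  Δλ = -8.1739°
a = sin²(Δφ/2) + cos φ₁ cos φ₂ sin²(Δλ/2) = 0.006163
c = 2·arcsin(√a) = 0.157165 rad = 9.0049°
d = R·c = 6375 × 0.157165 = 1001.9 km

1001.9 km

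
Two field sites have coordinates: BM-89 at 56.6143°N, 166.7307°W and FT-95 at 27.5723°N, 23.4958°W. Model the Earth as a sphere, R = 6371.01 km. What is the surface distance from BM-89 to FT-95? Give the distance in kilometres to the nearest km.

10035 km

Δφ = -29.0420°,  Δλ = 143.2349°
a = sin²(Δφ/2) + cos φ₁ cos φ₂ sin²(Δλ/2) = 0.502134
c = 2·arcsin(√a) = 1.575065 rad = 90.2446°
d = R·c = 6371.01 × 1.575065 = 10034.8 km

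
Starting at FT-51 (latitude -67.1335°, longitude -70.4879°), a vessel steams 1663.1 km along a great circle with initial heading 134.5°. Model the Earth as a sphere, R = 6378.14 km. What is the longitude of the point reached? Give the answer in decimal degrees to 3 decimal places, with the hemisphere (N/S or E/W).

δ = d/R = 1663.1/6378.14 = 0.260750 rad
φ₂ = arcsin(sin φ₁ cos δ + cos φ₁ sin δ cos θ)
   = arcsin(-0.92141·0.96620 + 0.38859·0.25781·-0.70091) = -73.83888°
λ₂ = λ₁ + atan2(sin θ sin δ cos φ₁, cos δ − sin φ₁ sin φ₂) = -29.13987°

29.140°W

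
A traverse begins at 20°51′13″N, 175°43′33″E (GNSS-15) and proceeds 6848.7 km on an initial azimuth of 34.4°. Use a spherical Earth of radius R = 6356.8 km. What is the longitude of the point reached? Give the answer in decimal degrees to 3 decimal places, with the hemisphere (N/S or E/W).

114.560°W

GNSS-15: φ = +20.85361°, λ = +175.72583°
δ = d/R = 6848.7/6356.8 = 1.077382 rad
φ₂ = arcsin(sin φ₁ cos δ + cos φ₁ sin δ cos θ)
   = arcsin(0.35598·0.47364 + 0.93449·0.88072·0.82511) = 57.96202°
λ₂ = λ₁ + atan2(sin θ sin δ cos φ₁, cos δ − sin φ₁ sin φ₂) = -114.55998°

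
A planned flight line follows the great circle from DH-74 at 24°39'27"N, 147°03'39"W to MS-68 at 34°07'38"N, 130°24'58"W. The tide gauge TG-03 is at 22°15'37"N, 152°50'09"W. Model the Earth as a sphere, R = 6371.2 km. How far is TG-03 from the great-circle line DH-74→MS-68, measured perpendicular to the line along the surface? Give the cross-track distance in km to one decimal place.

DH-74: φ = +24.65750°, λ = -147.06083°
MS-68: φ = +34.12722°, λ = -130.41611°
TG-03: φ = +22.26028°, λ = -152.83583°
δ₁₃ = central angle DH-74→TG-03 = 0.101472 rad  (haversine)
θ₁₃ = bearing DH-74→TG-03 = 246.823°,  θ₁₂ = bearing DH-74→MS-68 = 52.950°
dₓₜ = R·arcsin(sin δ₁₃ · sin(θ₁₃ − θ₁₂)) = 6371.2·arcsin(0.10130·sin(193.873°)) = -154.760 km
|dₓₜ| = 154.760 km

154.8 km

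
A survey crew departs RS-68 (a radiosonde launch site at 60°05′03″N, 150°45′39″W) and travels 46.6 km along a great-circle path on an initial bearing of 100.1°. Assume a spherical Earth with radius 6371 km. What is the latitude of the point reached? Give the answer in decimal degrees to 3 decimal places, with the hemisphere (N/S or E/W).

60.008°N

RS-68: φ = +60.08417°, λ = -150.76083°
δ = d/R = 46.6/6371 = 0.007314 rad
φ₂ = arcsin(sin φ₁ cos δ + cos φ₁ sin δ cos θ)
   = arcsin(0.86676·0.99997 + 0.49873·0.00731·-0.17537) = 60.00810°
λ₂ = λ₁ + atan2(sin θ sin δ cos φ₁, cos δ − sin φ₁ sin φ₂) = -149.93543°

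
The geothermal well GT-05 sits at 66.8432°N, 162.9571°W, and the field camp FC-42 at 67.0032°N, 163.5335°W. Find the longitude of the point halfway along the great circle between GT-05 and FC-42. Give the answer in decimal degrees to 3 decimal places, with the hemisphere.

163.244°W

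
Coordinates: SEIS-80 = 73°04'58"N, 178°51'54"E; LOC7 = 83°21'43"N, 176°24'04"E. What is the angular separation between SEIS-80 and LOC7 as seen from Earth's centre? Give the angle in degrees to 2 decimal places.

10.29°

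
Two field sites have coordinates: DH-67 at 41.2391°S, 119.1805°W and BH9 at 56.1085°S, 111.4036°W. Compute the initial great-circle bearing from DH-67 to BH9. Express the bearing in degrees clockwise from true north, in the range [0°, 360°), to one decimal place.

163.8°

Δλ = 7.7769°
y = sin Δλ · cos φ₂ = 0.075455
x = cos φ₁ sin φ₂ − sin φ₁ cos φ₂ cos Δλ = -0.259998
θ = atan2(y, x) = 163.8165° → 163.8165° (mod 360°)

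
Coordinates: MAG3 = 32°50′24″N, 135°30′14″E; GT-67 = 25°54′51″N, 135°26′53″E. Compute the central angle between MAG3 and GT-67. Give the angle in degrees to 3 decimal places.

6.926°

MAG3: φ = +32.84000°, λ = +135.50389°
GT-67: φ = +25.91417°, λ = +135.44806°
Δφ = -6.9258°,  Δλ = -0.0558°
a = sin²(Δφ/2) + cos φ₁ cos φ₂ sin²(Δλ/2) = 0.003649
c = 2·arcsin(√a) = 0.120882 rad = 6.9260°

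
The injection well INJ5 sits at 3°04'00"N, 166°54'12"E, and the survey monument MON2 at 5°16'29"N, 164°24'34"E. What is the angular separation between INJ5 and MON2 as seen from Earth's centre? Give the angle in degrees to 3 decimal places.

3.326°

INJ5: φ = +3.06667°, λ = +166.90333°
MON2: φ = +5.27472°, λ = +164.40944°
Δφ = 2.2081°,  Δλ = -2.4939°
a = sin²(Δφ/2) + cos φ₁ cos φ₂ sin²(Δλ/2) = 0.000842
c = 2·arcsin(√a) = 0.058047 rad = 3.3259°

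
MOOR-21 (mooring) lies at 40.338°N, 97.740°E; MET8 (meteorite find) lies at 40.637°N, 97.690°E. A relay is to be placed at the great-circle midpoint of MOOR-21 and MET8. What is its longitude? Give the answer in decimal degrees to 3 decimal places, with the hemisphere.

Bx = cos φ₂ cos Δλ = 0.758851,  By = cos φ₂ sin Δλ = -0.000662
φₘ = atan2(sin φ₁ + sin φ₂, √((cos φ₁ + Bx)² + By²)) = 40.48750°
λₘ = λ₁ + atan2(By, cos φ₁ + Bx) = 97.71506°

97.715°E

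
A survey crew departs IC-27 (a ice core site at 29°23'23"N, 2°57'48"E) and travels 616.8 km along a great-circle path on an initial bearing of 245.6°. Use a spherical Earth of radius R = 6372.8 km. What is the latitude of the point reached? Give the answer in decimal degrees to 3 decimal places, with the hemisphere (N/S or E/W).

IC-27: φ = +29.38972°, λ = +2.96333°
δ = d/R = 616.8/6372.8 = 0.096786 rad
φ₂ = arcsin(sin φ₁ cos δ + cos φ₁ sin δ cos θ)
   = arcsin(0.49075·0.99532 + 0.87130·0.09664·-0.41310) = 26.97926°
λ₂ = λ₁ + atan2(sin θ sin δ cos φ₁, cos δ − sin φ₁ sin φ₂) = -2.70393°

26.979°N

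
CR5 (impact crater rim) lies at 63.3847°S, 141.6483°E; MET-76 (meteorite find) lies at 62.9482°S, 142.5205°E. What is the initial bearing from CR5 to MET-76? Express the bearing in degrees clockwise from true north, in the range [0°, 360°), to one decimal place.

42.4°

Δλ = 0.8722°
y = sin Δλ · cos φ₂ = 0.006923
x = cos φ₁ sin φ₂ − sin φ₁ cos φ₂ cos Δλ = 0.007571
θ = atan2(y, x) = 42.4394° → 42.4394° (mod 360°)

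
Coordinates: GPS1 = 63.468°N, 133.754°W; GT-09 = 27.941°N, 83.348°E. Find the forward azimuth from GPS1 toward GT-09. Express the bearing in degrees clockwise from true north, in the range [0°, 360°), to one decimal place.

Δλ = -142.8980°
y = sin Δλ · cos φ₂ = -0.532917
x = cos φ₁ sin φ₂ − sin φ₁ cos φ₂ cos Δλ = 0.839693
θ = atan2(y, x) = -32.4015° → 327.5985° (mod 360°)

327.6°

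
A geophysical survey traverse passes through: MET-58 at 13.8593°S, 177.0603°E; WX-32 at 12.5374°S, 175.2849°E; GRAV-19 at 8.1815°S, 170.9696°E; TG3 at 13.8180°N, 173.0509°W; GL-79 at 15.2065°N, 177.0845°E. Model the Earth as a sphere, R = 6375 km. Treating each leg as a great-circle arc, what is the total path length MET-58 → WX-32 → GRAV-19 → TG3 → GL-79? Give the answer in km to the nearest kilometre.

MET-58→WX-32: c = 0.037978 rad, d = 242.11 km
WX-32→GRAV-19: c = 0.106141 rad, d = 676.65 km
GRAV-19→TG3: c = 0.473347 rad, d = 3017.59 km
TG3→GL-79: c = 0.168411 rad, d = 1073.62 km
Total = 242.11 + 676.65 + 3017.59 + 1073.62 = 5009.97 km

5010 km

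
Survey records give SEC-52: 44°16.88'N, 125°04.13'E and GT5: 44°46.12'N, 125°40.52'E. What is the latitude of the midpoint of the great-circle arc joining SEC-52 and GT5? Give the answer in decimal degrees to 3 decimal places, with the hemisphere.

44.525°N

SEC-52: φ = +44.28133°, λ = +125.06883°
GT5: φ = +44.76867°, λ = +125.67533°
Bx = cos φ₂ cos Δλ = 0.709916,  By = cos φ₂ sin Δλ = 0.007515
φₘ = atan2(sin φ₁ + sin φ₂, √((cos φ₁ + Bx)² + By²)) = 44.52540°
λₘ = λ₁ + atan2(By, cos φ₁ + Bx) = 125.37081°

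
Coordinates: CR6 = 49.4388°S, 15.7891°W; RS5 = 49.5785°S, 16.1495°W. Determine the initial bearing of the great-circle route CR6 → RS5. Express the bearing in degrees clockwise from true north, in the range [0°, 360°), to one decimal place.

Δλ = -0.3604°
y = sin Δλ · cos φ₂ = -0.004079
x = cos φ₁ sin φ₂ − sin φ₁ cos φ₂ cos Δλ = -0.002448
θ = atan2(y, x) = -120.9724° → 239.0276° (mod 360°)

239.0°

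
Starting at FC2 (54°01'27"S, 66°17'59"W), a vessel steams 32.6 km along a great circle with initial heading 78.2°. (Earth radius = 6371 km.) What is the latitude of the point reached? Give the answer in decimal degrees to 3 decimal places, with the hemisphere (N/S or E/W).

FC2: φ = -54.02417°, λ = -66.29972°
δ = d/R = 32.6/6371 = 0.005117 rad
φ₂ = arcsin(sin φ₁ cos δ + cos φ₁ sin δ cos θ)
   = arcsin(-0.80926·0.99999 + 0.58744·0.00512·0.20450) = -53.96322°
λ₂ = λ₁ + atan2(sin θ sin δ cos φ₁, cos δ − sin φ₁ sin φ₂) = -65.81190°

53.963°S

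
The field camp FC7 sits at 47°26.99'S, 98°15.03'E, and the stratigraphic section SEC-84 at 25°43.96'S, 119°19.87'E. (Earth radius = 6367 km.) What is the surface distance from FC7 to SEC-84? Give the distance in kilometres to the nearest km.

FC7: φ = -47.44983°, λ = +98.25050°
SEC-84: φ = -25.73267°, λ = +119.33117°
Δφ = 21.7172°,  Δλ = 21.0807°
a = sin²(Δφ/2) + cos φ₁ cos φ₂ sin²(Δλ/2) = 0.055874
c = 2·arcsin(√a) = 0.477269 rad = 27.3455°
d = R·c = 6367 × 0.477269 = 3038.8 km

3039 km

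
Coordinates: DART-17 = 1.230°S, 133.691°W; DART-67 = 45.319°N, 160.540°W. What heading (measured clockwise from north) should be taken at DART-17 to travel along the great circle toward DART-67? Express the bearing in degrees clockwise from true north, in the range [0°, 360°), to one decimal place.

336.3°

Δλ = -26.8490°
y = sin Δλ · cos φ₂ = -0.317575
x = cos φ₁ sin φ₂ − sin φ₁ cos φ₂ cos Δλ = 0.724336
θ = atan2(y, x) = -23.6744° → 336.3256° (mod 360°)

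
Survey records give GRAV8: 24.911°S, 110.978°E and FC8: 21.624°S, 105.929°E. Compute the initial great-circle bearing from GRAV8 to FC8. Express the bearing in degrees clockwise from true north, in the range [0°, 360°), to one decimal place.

Δλ = -5.0490°
y = sin Δλ · cos φ₂ = -0.081814
x = cos φ₁ sin φ₂ − sin φ₁ cos φ₂ cos Δλ = 0.055818
θ = atan2(y, x) = -55.6959° → 304.3041° (mod 360°)

304.3°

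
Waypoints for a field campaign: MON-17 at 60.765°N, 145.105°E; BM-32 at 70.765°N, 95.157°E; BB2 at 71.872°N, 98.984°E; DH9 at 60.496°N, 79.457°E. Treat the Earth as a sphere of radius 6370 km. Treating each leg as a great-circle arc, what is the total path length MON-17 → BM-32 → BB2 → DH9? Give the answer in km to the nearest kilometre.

MON-17→BM-32: c = 0.383275 rad, d = 2441.46 km
BM-32→BB2: c = 0.028818 rad, d = 183.57 km
BB2→DH9: c = 0.239146 rad, d = 1523.36 km
Total = 2441.46 + 183.57 + 1523.36 = 4148.39 km

4148 km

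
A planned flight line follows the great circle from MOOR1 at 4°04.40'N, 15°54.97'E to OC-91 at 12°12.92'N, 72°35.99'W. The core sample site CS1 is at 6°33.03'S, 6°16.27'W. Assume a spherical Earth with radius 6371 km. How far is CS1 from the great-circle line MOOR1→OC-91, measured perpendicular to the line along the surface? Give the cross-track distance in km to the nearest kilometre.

1634 km

MOOR1: φ = +4.07333°, λ = +15.91617°
OC-91: φ = +12.21533°, λ = -72.59983°
CS1: φ = -6.55050°, λ = -6.27117°
δ₁₃ = central angle MOOR1→CS1 = 0.428760 rad  (haversine)
θ₁₃ = bearing MOOR1→CS1 = 244.477°,  θ₁₂ = bearing MOOR1→OC-91 = 282.089°
dₓₜ = R·arcsin(sin δ₁₃ · sin(θ₁₃ − θ₁₂)) = 6371·arcsin(0.41574·sin(-37.612°)) = -1634.396 km
|dₓₜ| = 1634.396 km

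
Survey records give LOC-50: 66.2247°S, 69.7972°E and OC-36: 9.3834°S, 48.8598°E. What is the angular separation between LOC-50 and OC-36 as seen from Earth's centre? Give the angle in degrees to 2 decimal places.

Δφ = 56.8413°,  Δλ = -20.9374°
a = sin²(Δφ/2) + cos φ₁ cos φ₂ sin²(Δλ/2) = 0.239652
c = 2·arcsin(√a) = 1.023130 rad = 58.6210°

58.62°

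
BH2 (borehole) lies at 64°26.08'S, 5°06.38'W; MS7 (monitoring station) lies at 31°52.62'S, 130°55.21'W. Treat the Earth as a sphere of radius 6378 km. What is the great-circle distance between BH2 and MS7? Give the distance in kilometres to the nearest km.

BH2: φ = -64.43467°, λ = -5.10633°
MS7: φ = -31.87700°, λ = -130.92017°
Δφ = 32.5577°,  Δλ = -125.8138°
a = sin²(Δφ/2) + cos φ₁ cos φ₂ sin²(Δλ/2) = 0.369020
c = 2·arcsin(√a) = 1.305744 rad = 74.8136°
d = R·c = 6378 × 1.305744 = 8328.0 km

8328 km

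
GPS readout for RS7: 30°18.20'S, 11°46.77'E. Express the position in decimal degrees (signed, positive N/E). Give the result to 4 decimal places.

lat: 30.3033° S → -30.3033°
lon: 11.7795° E → +11.7795°

-30.3033°, +11.7795°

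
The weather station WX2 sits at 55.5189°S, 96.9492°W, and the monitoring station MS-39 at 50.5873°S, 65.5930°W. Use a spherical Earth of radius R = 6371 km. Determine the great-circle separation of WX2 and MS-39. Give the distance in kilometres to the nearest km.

2146 km

Δφ = 4.9316°,  Δλ = 31.3562°
a = sin²(Δφ/2) + cos φ₁ cos φ₂ sin²(Δλ/2) = 0.028099
c = 2·arcsin(√a) = 0.336847 rad = 19.2999°
d = R·c = 6371 × 0.336847 = 2146.1 km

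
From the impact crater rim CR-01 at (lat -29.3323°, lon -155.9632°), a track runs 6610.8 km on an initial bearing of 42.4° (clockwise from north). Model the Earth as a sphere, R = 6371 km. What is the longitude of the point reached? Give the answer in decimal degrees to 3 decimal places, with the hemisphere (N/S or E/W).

118.384°W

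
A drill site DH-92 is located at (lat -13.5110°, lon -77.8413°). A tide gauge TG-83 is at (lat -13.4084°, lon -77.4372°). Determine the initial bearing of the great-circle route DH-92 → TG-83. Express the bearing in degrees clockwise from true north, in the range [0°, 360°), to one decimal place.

Δλ = 0.4041°
y = sin Δλ · cos φ₂ = 0.006861
x = cos φ₁ sin φ₂ − sin φ₁ cos φ₂ cos Δλ = 0.001785
θ = atan2(y, x) = 75.4156° → 75.4156° (mod 360°)

75.4°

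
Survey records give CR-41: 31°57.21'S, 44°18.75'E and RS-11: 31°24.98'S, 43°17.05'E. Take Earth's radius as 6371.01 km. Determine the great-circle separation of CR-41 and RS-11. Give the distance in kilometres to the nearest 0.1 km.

CR-41: φ = -31.95350°, λ = +44.31250°
RS-11: φ = -31.41633°, λ = +43.28417°
Δφ = 0.5372°,  Δλ = -1.0283°
a = sin²(Δφ/2) + cos φ₁ cos φ₂ sin²(Δλ/2) = 0.000080
c = 2·arcsin(√a) = 0.017921 rad = 1.0268°
d = R·c = 6371.01 × 0.017921 = 114.2 km

114.2 km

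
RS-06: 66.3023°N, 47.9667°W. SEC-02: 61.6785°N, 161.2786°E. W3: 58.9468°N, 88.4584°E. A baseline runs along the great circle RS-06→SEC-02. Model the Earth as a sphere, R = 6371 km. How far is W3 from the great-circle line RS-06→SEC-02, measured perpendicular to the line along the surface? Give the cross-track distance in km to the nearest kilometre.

3680 km

δ₁₃ = central angle RS-06→W3 = 0.883753 rad  (haversine)
θ₁₃ = bearing RS-06→W3 = 27.381°,  θ₁₂ = bearing RS-06→SEC-02 = 342.449°
dₓₜ = R·arcsin(sin δ₁₃ · sin(θ₁₃ − θ₁₂)) = 6371·arcsin(0.77312·sin(-315.068°)) = 3680.003 km
|dₓₜ| = 3680.003 km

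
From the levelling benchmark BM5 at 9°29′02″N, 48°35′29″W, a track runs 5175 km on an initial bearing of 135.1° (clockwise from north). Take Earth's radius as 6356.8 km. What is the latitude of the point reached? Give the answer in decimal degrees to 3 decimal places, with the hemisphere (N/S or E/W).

23.258°S

BM5: φ = +9.48389°, λ = -48.59139°
δ = d/R = 5175/6356.8 = 0.814089 rad
φ₂ = arcsin(sin φ₁ cos δ + cos φ₁ sin δ cos θ)
   = arcsin(0.16477·0.68653 + 0.98633·0.72710·-0.70834) = -23.25816°
λ₂ = λ₁ + atan2(sin θ sin δ cos φ₁, cos δ − sin φ₁ sin φ₂) = -14.62979°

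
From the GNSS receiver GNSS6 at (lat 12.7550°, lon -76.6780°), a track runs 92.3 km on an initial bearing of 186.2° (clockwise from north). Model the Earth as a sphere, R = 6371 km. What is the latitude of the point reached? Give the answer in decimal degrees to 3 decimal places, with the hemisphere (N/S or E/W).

11.930°N

δ = d/R = 92.3/6371 = 0.014488 rad
φ₂ = arcsin(sin φ₁ cos δ + cos φ₁ sin δ cos θ)
   = arcsin(0.22078·0.99990 + 0.97532·0.01449·-0.99415) = 11.92977°
λ₂ = λ₁ + atan2(sin θ sin δ cos φ₁, cos δ − sin φ₁ sin φ₂) = -76.76962°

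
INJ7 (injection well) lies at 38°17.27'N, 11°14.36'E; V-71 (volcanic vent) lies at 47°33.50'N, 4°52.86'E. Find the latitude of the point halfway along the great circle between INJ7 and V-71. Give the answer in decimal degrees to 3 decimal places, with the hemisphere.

INJ7: φ = +38.28783°, λ = +11.23933°
V-71: φ = +47.55833°, λ = +4.88100°
Bx = cos φ₂ cos Δλ = 0.670688,  By = cos φ₂ sin Δλ = -0.074736
φₘ = atan2(sin φ₁ + sin φ₂, √((cos φ₁ + Bx)² + By²)) = 42.96684°
λₘ = λ₁ + atan2(By, cos φ₁ + Bx) = 8.30013°

42.967°N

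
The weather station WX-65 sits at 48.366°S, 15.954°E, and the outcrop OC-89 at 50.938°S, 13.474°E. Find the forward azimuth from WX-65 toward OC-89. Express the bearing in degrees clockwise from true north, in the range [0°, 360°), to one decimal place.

211.0°

Δλ = -2.4800°
y = sin Δλ · cos φ₂ = -0.027267
x = cos φ₁ sin φ₂ − sin φ₁ cos φ₂ cos Δλ = -0.045316
θ = atan2(y, x) = -148.9639° → 211.0361° (mod 360°)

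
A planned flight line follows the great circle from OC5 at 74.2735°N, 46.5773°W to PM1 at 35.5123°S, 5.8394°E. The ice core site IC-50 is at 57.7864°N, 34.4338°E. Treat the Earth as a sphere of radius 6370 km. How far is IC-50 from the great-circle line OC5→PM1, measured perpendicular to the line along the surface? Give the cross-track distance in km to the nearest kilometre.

3158 km

δ₁₃ = central angle OC5→IC-50 = 0.579072 rad  (haversine)
θ₁₃ = bearing OC5→IC-50 = 74.184°,  θ₁₂ = bearing OC5→PM1 = 134.564°
dₓₜ = R·arcsin(sin δ₁₃ · sin(θ₁₃ − θ₁₂)) = 6370·arcsin(0.54725·sin(-60.380°)) = -3158.248 km
|dₓₜ| = 3158.248 km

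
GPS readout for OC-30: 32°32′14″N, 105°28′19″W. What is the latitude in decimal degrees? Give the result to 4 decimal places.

32.5372°N

32° + 32′/60 + 14″/3600 = 32 + 0.53333 + 0.00389 = 32.5372°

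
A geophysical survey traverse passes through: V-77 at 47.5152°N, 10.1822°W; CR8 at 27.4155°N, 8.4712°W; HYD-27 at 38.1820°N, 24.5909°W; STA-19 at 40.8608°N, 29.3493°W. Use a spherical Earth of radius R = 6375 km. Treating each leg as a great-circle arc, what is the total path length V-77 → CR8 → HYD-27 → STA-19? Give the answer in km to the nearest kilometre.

4667 km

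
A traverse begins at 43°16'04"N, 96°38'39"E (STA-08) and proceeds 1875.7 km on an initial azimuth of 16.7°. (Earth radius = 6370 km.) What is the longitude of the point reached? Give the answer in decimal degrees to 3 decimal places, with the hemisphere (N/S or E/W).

105.998°E

STA-08: φ = +43.26778°, λ = +96.64417°
δ = d/R = 1875.7/6370 = 0.294458 rad
φ₂ = arcsin(sin φ₁ cos δ + cos φ₁ sin δ cos θ)
   = arcsin(0.68541·0.95696 + 0.72816·0.29022·0.95782) = 59.12876°
λ₂ = λ₁ + atan2(sin θ sin δ cos φ₁, cos δ − sin φ₁ sin φ₂) = 105.99821°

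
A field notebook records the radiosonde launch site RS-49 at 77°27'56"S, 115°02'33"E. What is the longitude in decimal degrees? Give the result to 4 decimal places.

115° + 2′/60 + 33″/3600 = 115 + 0.03333 + 0.00917 = 115.0425°

115.0425°E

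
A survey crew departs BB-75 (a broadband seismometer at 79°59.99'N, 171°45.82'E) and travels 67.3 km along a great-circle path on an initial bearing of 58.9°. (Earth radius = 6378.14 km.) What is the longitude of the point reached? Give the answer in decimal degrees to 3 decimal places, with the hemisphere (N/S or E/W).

BB-75: φ = +79.99983°, λ = +171.76367°
δ = d/R = 67.3/6378.14 = 0.010552 rad
φ₂ = arcsin(sin φ₁ cos δ + cos φ₁ sin δ cos θ)
   = arcsin(0.98481·0.99994 + 0.17365·0.01055·0.51653) = 80.29843°
λ₂ = λ₁ + atan2(sin θ sin δ cos φ₁, cos δ − sin φ₁ sin φ₂) = 174.83701°

174.837°E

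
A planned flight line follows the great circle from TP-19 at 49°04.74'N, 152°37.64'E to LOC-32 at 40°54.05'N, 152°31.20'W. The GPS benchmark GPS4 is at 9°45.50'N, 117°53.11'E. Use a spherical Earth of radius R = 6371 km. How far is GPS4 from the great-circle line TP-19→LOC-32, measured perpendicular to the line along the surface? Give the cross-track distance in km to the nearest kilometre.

TP-19: φ = +49.07900°, λ = +152.62733°
LOC-32: φ = +40.90083°, λ = -152.52000°
GPS4: φ = +9.75833°, λ = +117.88517°
δ₁₃ = central angle TP-19→GPS4 = 0.851935 rad  (haversine)
θ₁₃ = bearing TP-19→GPS4 = 228.272°,  θ₁₂ = bearing TP-19→LOC-32 = 80.801°
dₓₜ = R·arcsin(sin δ₁₃ · sin(θ₁₃ − θ₁₂)) = 6371·arcsin(0.75256·sin(147.471°)) = 2654.306 km
|dₓₜ| = 2654.306 km

2654 km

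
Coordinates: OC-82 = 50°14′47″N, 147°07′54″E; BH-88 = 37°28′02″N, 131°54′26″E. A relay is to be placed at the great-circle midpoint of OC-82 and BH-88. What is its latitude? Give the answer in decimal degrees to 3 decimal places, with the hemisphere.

44.107°N

OC-82: φ = +50.24639°, λ = +147.13167°
BH-88: φ = +37.46722°, λ = +131.90722°
Bx = cos φ₂ cos Δλ = 0.765846,  By = cos φ₂ sin Δλ = -0.208427
φₘ = atan2(sin φ₁ + sin φ₂, √((cos φ₁ + Bx)² + By²)) = 44.10727°
λₘ = λ₁ + atan2(By, cos φ₁ + Bx) = 138.69556°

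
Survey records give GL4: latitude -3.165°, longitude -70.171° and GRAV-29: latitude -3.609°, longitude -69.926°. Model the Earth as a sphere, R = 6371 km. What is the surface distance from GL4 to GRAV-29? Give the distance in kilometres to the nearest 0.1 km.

56.4 km

Δφ = -0.4440°,  Δλ = 0.2450°
a = sin²(Δφ/2) + cos φ₁ cos φ₂ sin²(Δλ/2) = 0.000020
c = 2·arcsin(√a) = 0.008847 rad = 0.5069°
d = R·c = 6371 × 0.008847 = 56.4 km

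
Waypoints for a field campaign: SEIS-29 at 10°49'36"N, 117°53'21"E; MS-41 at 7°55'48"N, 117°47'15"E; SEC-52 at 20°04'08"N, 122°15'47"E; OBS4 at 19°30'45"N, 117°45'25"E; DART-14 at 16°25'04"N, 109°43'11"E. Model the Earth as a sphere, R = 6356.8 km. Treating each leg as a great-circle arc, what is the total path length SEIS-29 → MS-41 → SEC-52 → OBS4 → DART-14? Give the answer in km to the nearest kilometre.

3141 km

SEIS-29: φ = +10.82667°, λ = +117.88917°
MS-41: φ = +7.93000°, λ = +117.78750°
SEC-52: φ = +20.06889°, λ = +122.26306°
OBS4: φ = +19.51250°, λ = +117.75694°
DART-14: φ = +16.41778°, λ = +109.71972°
SEIS-29→MS-41: c = 0.050587 rad, d = 321.57 km
MS-41→SEC-52: c = 0.224956 rad, d = 1430.00 km
SEC-52→OBS4: c = 0.074633 rad, d = 474.43 km
OBS4→DART-14: c = 0.143925 rad, d = 914.90 km
Total = 321.57 + 1430.00 + 474.43 + 914.90 = 3140.90 km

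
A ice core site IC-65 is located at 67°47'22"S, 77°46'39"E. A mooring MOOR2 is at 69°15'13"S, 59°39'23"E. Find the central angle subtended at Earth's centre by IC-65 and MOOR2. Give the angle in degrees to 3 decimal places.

6.768°

IC-65: φ = -67.78944°, λ = +77.77750°
MOOR2: φ = -69.25361°, λ = +59.65639°
Δφ = -1.4642°,  Δλ = -18.1211°
a = sin²(Δφ/2) + cos φ₁ cos φ₂ sin²(Δλ/2) = 0.003484
c = 2·arcsin(√a) = 0.118119 rad = 6.7677°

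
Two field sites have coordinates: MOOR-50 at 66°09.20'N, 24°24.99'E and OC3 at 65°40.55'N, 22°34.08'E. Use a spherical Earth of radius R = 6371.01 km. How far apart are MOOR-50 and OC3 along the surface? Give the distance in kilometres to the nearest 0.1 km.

MOOR-50: φ = +66.15333°, λ = +24.41650°
OC3: φ = +65.67583°, λ = +22.56800°
Δφ = -0.4775°,  Δλ = -1.8485°
a = sin²(Δφ/2) + cos φ₁ cos φ₂ sin²(Δλ/2) = 0.000061
c = 2·arcsin(√a) = 0.015581 rad = 0.8927°
d = R·c = 6371.01 × 0.015581 = 99.3 km

99.3 km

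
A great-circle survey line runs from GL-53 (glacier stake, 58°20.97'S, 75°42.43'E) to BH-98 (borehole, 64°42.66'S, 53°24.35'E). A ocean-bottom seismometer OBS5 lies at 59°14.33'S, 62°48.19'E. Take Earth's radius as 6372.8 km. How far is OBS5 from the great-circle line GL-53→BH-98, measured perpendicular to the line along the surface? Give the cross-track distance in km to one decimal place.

GL-53: φ = -58.34950°, λ = +75.70717°
BH-98: φ = -64.71100°, λ = +53.40583°
OBS5: φ = -59.23883°, λ = +62.80317°
δ₁₃ = central angle GL-53→OBS5 = 0.117526 rad  (haversine)
θ₁₃ = bearing GL-53→OBS5 = 256.930°,  θ₁₂ = bearing GL-53→BH-98 = 229.592°
dₓₜ = R·arcsin(sin δ₁₃ · sin(θ₁₃ − θ₁₂)) = 6372.8·arcsin(0.11726·sin(27.338°)) = 343.328 km
|dₓₜ| = 343.328 km

343.3 km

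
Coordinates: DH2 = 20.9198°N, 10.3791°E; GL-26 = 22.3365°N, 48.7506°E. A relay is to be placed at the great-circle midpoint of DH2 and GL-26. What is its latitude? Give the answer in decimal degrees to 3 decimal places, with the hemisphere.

Bx = cos φ₂ cos Δλ = 0.725177,  By = cos φ₂ sin Δλ = 0.574181
φₘ = atan2(sin φ₁ + sin φ₂, √((cos φ₁ + Bx)² + By²)) = 22.77330°
λₘ = λ₁ + atan2(By, cos φ₁ + Bx) = 29.46712°

22.773°N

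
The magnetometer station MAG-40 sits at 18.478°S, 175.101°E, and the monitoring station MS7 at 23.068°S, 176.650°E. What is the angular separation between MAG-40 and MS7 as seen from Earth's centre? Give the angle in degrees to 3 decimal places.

Δφ = -4.5900°,  Δλ = 1.5490°
a = sin²(Δφ/2) + cos φ₁ cos φ₂ sin²(Δλ/2) = 0.001763
c = 2·arcsin(√a) = 0.084001 rad = 4.8129°

4.813°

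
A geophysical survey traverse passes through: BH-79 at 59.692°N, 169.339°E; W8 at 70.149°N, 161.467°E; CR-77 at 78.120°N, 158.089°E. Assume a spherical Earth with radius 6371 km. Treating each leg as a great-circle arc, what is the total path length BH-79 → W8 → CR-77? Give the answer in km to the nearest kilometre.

BH-79→W8: c = 0.191202 rad, d = 1218.15 km
W8→CR-77: c = 0.139993 rad, d = 891.90 km
Total = 1218.15 + 891.90 = 2110.05 km

2110 km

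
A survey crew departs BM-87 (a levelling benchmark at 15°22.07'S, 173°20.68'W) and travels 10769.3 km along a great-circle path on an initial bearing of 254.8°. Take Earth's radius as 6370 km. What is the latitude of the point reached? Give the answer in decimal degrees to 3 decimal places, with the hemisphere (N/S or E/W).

BM-87: φ = -15.36783°, λ = -173.34467°
δ = d/R = 10769.3/6370 = 1.690628 rad
φ₂ = arcsin(sin φ₁ cos δ + cos φ₁ sin δ cos θ)
   = arcsin(-0.26501·-0.11955 + 0.96424·0.99283·-0.26219) = -12.66911°
λ₂ = λ₁ + atan2(sin θ sin δ cos φ₁, cos δ − sin φ₁ sin φ₂) = 85.76940°

12.669°S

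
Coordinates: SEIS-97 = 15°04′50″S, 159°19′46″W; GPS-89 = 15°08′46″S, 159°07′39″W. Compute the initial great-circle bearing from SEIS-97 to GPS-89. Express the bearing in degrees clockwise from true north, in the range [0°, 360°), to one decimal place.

SEIS-97: φ = -15.08056°, λ = -159.32944°
GPS-89: φ = -15.14611°, λ = -159.12750°
Δλ = 0.2019°
y = sin Δλ · cos φ₂ = 0.003402
x = cos φ₁ sin φ₂ − sin φ₁ cos φ₂ cos Δλ = -0.001146
θ = atan2(y, x) = 108.6116° → 108.6116° (mod 360°)

108.6°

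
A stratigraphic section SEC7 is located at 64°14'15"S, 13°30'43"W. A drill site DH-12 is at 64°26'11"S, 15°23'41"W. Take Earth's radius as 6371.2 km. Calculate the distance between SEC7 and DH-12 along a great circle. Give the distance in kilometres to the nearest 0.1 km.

SEC7: φ = -64.23750°, λ = -13.51194°
DH-12: φ = -64.43639°, λ = -15.39472°
Δφ = -0.1989°,  Δλ = -1.8828°
a = sin²(Δφ/2) + cos φ₁ cos φ₂ sin²(Δλ/2) = 0.000054
c = 2·arcsin(√a) = 0.014648 rad = 0.8393°
d = R·c = 6371.2 × 0.014648 = 93.3 km

93.3 km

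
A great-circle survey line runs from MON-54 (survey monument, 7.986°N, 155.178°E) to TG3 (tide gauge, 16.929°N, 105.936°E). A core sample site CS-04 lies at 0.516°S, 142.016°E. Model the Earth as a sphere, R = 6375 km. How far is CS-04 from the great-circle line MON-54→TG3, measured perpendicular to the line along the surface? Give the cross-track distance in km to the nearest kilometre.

δ₁₃ = central angle MON-54→CS-04 = 0.272888 rad  (haversine)
θ₁₃ = bearing MON-54→CS-04 = 237.655°,  θ₁₂ = bearing MON-54→TG3 = 285.546°
dₓₜ = R·arcsin(sin δ₁₃ · sin(θ₁₃ − θ₁₂)) = 6375·arcsin(0.26951·sin(-47.891°)) = -1283.294 km
|dₓₜ| = 1283.294 km

1283 km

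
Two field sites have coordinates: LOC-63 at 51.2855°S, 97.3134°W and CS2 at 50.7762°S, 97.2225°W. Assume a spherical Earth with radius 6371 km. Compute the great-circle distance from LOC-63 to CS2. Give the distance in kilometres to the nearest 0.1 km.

57.0 km

Δφ = 0.5093°,  Δλ = 0.0909°
a = sin²(Δφ/2) + cos φ₁ cos φ₂ sin²(Δλ/2) = 0.000020
c = 2·arcsin(√a) = 0.008945 rad = 0.5125°
d = R·c = 6371 × 0.008945 = 57.0 km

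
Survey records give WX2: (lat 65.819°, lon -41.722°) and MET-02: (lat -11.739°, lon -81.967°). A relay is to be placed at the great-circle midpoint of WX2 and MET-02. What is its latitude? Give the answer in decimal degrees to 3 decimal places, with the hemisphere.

Bx = cos φ₂ cos Δλ = 0.747324,  By = cos φ₂ sin Δλ = -0.632545
φₘ = atan2(sin φ₁ + sin φ₂, √((cos φ₁ + Bx)² + By²)) = 28.26037°
λₘ = λ₁ + atan2(By, cos φ₁ + Bx) = -70.38907°

28.260°N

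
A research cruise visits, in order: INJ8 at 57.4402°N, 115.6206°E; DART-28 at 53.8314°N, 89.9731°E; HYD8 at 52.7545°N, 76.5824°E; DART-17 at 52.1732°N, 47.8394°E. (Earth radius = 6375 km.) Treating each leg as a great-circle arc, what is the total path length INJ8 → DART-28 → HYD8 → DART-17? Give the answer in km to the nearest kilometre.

INJ8→DART-28: c = 0.258698 rad, d = 1649.20 km
DART-28→HYD8: c = 0.140738 rad, d = 897.20 km
HYD8→DART-17: c = 0.303774 rad, d = 1936.56 km
Total = 1649.20 + 897.20 + 1936.56 = 4482.96 km

4483 km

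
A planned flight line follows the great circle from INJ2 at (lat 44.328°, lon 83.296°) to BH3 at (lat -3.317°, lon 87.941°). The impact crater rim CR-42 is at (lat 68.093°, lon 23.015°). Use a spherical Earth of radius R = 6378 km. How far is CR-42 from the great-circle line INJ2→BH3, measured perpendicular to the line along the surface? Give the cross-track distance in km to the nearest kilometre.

1703 km

δ₁₃ = central angle INJ2→CR-42 = 0.675137 rad  (haversine)
θ₁₃ = bearing INJ2→CR-42 = 328.772°,  θ₁₂ = bearing INJ2→BH3 = 173.737°
dₓₜ = R·arcsin(sin δ₁₃ · sin(θ₁₃ − θ₁₂)) = 6378·arcsin(0.62500·sin(155.035°)) = 1702.608 km
|dₓₜ| = 1702.608 km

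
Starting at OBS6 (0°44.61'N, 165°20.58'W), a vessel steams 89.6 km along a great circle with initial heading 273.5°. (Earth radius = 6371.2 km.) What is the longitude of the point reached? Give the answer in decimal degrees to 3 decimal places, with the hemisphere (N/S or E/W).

166.147°W

OBS6: φ = +0.74350°, λ = -165.34300°
δ = d/R = 89.6/6371.2 = 0.014063 rad
φ₂ = arcsin(sin φ₁ cos δ + cos φ₁ sin δ cos θ)
   = arcsin(0.01298·0.99990 + 0.99992·0.01406·0.06105) = 0.79262°
λ₂ = λ₁ + atan2(sin θ sin δ cos φ₁, cos δ − sin φ₁ sin φ₂) = -166.14734°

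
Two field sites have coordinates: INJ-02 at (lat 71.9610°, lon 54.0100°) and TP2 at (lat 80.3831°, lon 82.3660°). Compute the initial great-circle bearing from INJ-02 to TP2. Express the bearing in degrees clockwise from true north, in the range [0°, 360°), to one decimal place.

25.6°

Δλ = 28.3560°
y = sin Δλ · cos φ₂ = 0.079345
x = cos φ₁ sin φ₂ − sin φ₁ cos φ₂ cos Δλ = 0.165524
θ = atan2(y, x) = 25.6109° → 25.6109° (mod 360°)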